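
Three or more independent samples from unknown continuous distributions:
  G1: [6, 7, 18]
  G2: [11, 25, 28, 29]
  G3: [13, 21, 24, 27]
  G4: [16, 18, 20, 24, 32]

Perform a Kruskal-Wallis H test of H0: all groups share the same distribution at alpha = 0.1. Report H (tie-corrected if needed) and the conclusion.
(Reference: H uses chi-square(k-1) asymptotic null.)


Step 1: Combine all N = 16 observations and assign midranks.
sorted (value, group, rank): (6,G1,1), (7,G1,2), (11,G2,3), (13,G3,4), (16,G4,5), (18,G1,6.5), (18,G4,6.5), (20,G4,8), (21,G3,9), (24,G3,10.5), (24,G4,10.5), (25,G2,12), (27,G3,13), (28,G2,14), (29,G2,15), (32,G4,16)
Step 2: Sum ranks within each group.
R_1 = 9.5 (n_1 = 3)
R_2 = 44 (n_2 = 4)
R_3 = 36.5 (n_3 = 4)
R_4 = 46 (n_4 = 5)
Step 3: H = 12/(N(N+1)) * sum(R_i^2/n_i) - 3(N+1)
     = 12/(16*17) * (9.5^2/3 + 44^2/4 + 36.5^2/4 + 46^2/5) - 3*17
     = 0.044118 * 1270.35 - 51
     = 5.044669.
Step 4: Ties present; correction factor C = 1 - 12/(16^3 - 16) = 0.997059. Corrected H = 5.044669 / 0.997059 = 5.059550.
Step 5: Under H0, H ~ chi^2(3); p-value = 0.167488.
Step 6: alpha = 0.1. fail to reject H0.

H = 5.0596, df = 3, p = 0.167488, fail to reject H0.


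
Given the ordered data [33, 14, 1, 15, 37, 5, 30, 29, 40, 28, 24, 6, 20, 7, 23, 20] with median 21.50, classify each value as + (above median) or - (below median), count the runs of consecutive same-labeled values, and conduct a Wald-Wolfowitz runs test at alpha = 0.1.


Step 1: Compute median = 21.50; label A = above, B = below.
Labels in order: ABBBABAAAAABBBAB  (n_A = 8, n_B = 8)
Step 2: Count runs R = 8.
Step 3: Under H0 (random ordering), E[R] = 2*n_A*n_B/(n_A+n_B) + 1 = 2*8*8/16 + 1 = 9.0000.
        Var[R] = 2*n_A*n_B*(2*n_A*n_B - n_A - n_B) / ((n_A+n_B)^2 * (n_A+n_B-1)) = 14336/3840 = 3.7333.
        SD[R] = 1.9322.
Step 4: Continuity-corrected z = (R + 0.5 - E[R]) / SD[R] = (8 + 0.5 - 9.0000) / 1.9322 = -0.2588.
Step 5: Two-sided p-value via normal approximation = 2*(1 - Phi(|z|)) = 0.795809.
Step 6: alpha = 0.1. fail to reject H0.

R = 8, z = -0.2588, p = 0.795809, fail to reject H0.


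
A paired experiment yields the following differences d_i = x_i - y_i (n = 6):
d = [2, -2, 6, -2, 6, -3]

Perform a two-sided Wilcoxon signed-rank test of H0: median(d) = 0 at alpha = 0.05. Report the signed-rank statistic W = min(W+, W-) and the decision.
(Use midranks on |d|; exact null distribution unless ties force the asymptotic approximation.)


Step 1: Drop any zero differences (none here) and take |d_i|.
|d| = [2, 2, 6, 2, 6, 3]
Step 2: Midrank |d_i| (ties get averaged ranks).
ranks: |2|->2, |2|->2, |6|->5.5, |2|->2, |6|->5.5, |3|->4
Step 3: Attach original signs; sum ranks with positive sign and with negative sign.
W+ = 2 + 5.5 + 5.5 = 13
W- = 2 + 2 + 4 = 8
(Check: W+ + W- = 21 should equal n(n+1)/2 = 21.)
Step 4: Test statistic W = min(W+, W-) = 8.
Step 5: Ties in |d|, so use the tie-corrected normal approximation.
        E[W] = n(n+1)/4 = 6*7/4 = 10.5.
        Tie groups: |d|=2 (t=3), |d|=6 (t=2); sum(t^3 - t) = 30.
        Var[W] = n(n+1)(2n+1)/24 - sum(t^3-t)/48 = 546/24 - 30/48 = 22.125.
        z = (W - E[W]) / sqrt(Var[W]) = (8 - 10.5) / 4.7037 = -0.5315.
        Two-sided p = 2*Phi(z) = 0.595076.
Step 6: alpha = 0.05. fail to reject H0.

W+ = 13, W- = 8, W = min = 8, p = 0.595076, fail to reject H0.


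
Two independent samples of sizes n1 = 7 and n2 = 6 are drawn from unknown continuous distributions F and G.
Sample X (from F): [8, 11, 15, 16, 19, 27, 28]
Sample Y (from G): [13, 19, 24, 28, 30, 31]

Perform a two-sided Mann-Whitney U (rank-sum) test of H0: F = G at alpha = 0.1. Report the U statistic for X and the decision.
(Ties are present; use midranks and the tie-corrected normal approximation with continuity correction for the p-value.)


Step 1: Combine and sort all 13 observations; assign midranks.
sorted (value, group): (8,X), (11,X), (13,Y), (15,X), (16,X), (19,X), (19,Y), (24,Y), (27,X), (28,X), (28,Y), (30,Y), (31,Y)
ranks: 8->1, 11->2, 13->3, 15->4, 16->5, 19->6.5, 19->6.5, 24->8, 27->9, 28->10.5, 28->10.5, 30->12, 31->13
Step 2: Rank sum for X: R1 = 1 + 2 + 4 + 5 + 6.5 + 9 + 10.5 = 38.
Step 3: U_X = R1 - n1(n1+1)/2 = 38 - 7*8/2 = 38 - 28 = 10.
       U_Y = n1*n2 - U_X = 42 - 10 = 32.
Step 4: Ties are present, so use the tie-corrected normal approximation (with continuity correction) for the p-value.
Step 5: p-value = 0.132546; compare to alpha = 0.1. fail to reject H0.

U_X = 10, p = 0.132546, fail to reject H0 at alpha = 0.1.


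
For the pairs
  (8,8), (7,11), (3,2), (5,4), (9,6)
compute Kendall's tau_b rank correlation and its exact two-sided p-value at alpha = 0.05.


Step 1: Enumerate the 10 unordered pairs (i,j) with i<j and classify each by sign(x_j-x_i) * sign(y_j-y_i).
  (1,2):dx=-1,dy=+3->D; (1,3):dx=-5,dy=-6->C; (1,4):dx=-3,dy=-4->C; (1,5):dx=+1,dy=-2->D
  (2,3):dx=-4,dy=-9->C; (2,4):dx=-2,dy=-7->C; (2,5):dx=+2,dy=-5->D; (3,4):dx=+2,dy=+2->C
  (3,5):dx=+6,dy=+4->C; (4,5):dx=+4,dy=+2->C
Step 2: C = 7, D = 3, total pairs = 10.
Step 3: tau = (C - D)/(n(n-1)/2) = (7 - 3)/10 = 0.400000.
Step 4: Exact two-sided p-value (enumerate n! = 120 permutations of y under H0): p = 0.483333.
Step 5: alpha = 0.05. fail to reject H0.

tau_b = 0.4000 (C=7, D=3), p = 0.483333, fail to reject H0.


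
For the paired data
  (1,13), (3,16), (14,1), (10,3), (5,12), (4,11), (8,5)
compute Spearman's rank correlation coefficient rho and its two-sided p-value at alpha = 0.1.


Step 1: Rank x and y separately (midranks; no ties here).
rank(x): 1->1, 3->2, 14->7, 10->6, 5->4, 4->3, 8->5
rank(y): 13->6, 16->7, 1->1, 3->2, 12->5, 11->4, 5->3
Step 2: d_i = R_x(i) - R_y(i); compute d_i^2.
  (1-6)^2=25, (2-7)^2=25, (7-1)^2=36, (6-2)^2=16, (4-5)^2=1, (3-4)^2=1, (5-3)^2=4
sum(d^2) = 108.
Step 3: rho = 1 - 6*108 / (7*(7^2 - 1)) = 1 - 648/336 = -0.928571.
Step 4: Under H0, t = rho * sqrt((n-2)/(1-rho^2)) = -5.5943 ~ t(5).
Step 5: Two-sided p-value from the t-distribution with 5 df = 0.002519.
Step 6: alpha = 0.1. reject H0.

rho = -0.9286, p = 0.002519, reject H0 at alpha = 0.1.


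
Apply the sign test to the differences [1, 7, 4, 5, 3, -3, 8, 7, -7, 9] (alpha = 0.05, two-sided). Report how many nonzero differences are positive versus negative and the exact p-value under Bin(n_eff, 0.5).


Step 1: Discard zero differences. Original n = 10; n_eff = number of nonzero differences = 10.
Nonzero differences (with sign): +1, +7, +4, +5, +3, -3, +8, +7, -7, +9
Step 2: Count signs: positive = 8, negative = 2.
Step 3: Under H0: P(positive) = 0.5, so the number of positives S ~ Bin(10, 0.5).
Step 4: Two-sided exact p-value = sum of Bin(10,0.5) probabilities at or below the observed probability = 0.109375.
Step 5: alpha = 0.05. fail to reject H0.

n_eff = 10, pos = 8, neg = 2, p = 0.109375, fail to reject H0.


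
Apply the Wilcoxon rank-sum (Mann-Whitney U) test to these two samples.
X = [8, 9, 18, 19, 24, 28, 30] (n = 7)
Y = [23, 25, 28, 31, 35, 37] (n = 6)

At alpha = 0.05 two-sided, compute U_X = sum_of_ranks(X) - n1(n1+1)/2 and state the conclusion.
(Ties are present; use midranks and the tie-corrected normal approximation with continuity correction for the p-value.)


Step 1: Combine and sort all 13 observations; assign midranks.
sorted (value, group): (8,X), (9,X), (18,X), (19,X), (23,Y), (24,X), (25,Y), (28,X), (28,Y), (30,X), (31,Y), (35,Y), (37,Y)
ranks: 8->1, 9->2, 18->3, 19->4, 23->5, 24->6, 25->7, 28->8.5, 28->8.5, 30->10, 31->11, 35->12, 37->13
Step 2: Rank sum for X: R1 = 1 + 2 + 3 + 4 + 6 + 8.5 + 10 = 34.5.
Step 3: U_X = R1 - n1(n1+1)/2 = 34.5 - 7*8/2 = 34.5 - 28 = 6.5.
       U_Y = n1*n2 - U_X = 42 - 6.5 = 35.5.
Step 4: Ties are present, so use the tie-corrected normal approximation (with continuity correction) for the p-value.
Step 5: p-value = 0.045204; compare to alpha = 0.05. reject H0.

U_X = 6.5, p = 0.045204, reject H0 at alpha = 0.05.


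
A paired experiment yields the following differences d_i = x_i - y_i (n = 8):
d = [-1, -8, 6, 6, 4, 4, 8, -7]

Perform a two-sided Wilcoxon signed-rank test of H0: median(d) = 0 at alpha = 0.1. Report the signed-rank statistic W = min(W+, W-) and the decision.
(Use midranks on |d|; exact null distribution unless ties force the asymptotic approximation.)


Step 1: Drop any zero differences (none here) and take |d_i|.
|d| = [1, 8, 6, 6, 4, 4, 8, 7]
Step 2: Midrank |d_i| (ties get averaged ranks).
ranks: |1|->1, |8|->7.5, |6|->4.5, |6|->4.5, |4|->2.5, |4|->2.5, |8|->7.5, |7|->6
Step 3: Attach original signs; sum ranks with positive sign and with negative sign.
W+ = 4.5 + 4.5 + 2.5 + 2.5 + 7.5 = 21.5
W- = 1 + 7.5 + 6 = 14.5
(Check: W+ + W- = 36 should equal n(n+1)/2 = 36.)
Step 4: Test statistic W = min(W+, W-) = 14.5.
Step 5: Ties in |d|, so use the tie-corrected normal approximation.
        E[W] = n(n+1)/4 = 8*9/4 = 18.
        Tie groups: |d|=4 (t=2), |d|=6 (t=2), |d|=8 (t=2); sum(t^3 - t) = 18.
        Var[W] = n(n+1)(2n+1)/24 - sum(t^3-t)/48 = 1224/24 - 18/48 = 50.625.
        z = (W - E[W]) / sqrt(Var[W]) = (14.5 - 18) / 7.1151 = -0.4919.
        Two-sided p = 2*Phi(z) = 0.622783.
Step 6: alpha = 0.1. fail to reject H0.

W+ = 21.5, W- = 14.5, W = min = 14.5, p = 0.622783, fail to reject H0.


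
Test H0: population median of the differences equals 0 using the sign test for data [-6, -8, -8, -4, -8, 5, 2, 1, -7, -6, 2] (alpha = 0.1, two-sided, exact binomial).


Step 1: Discard zero differences. Original n = 11; n_eff = number of nonzero differences = 11.
Nonzero differences (with sign): -6, -8, -8, -4, -8, +5, +2, +1, -7, -6, +2
Step 2: Count signs: positive = 4, negative = 7.
Step 3: Under H0: P(positive) = 0.5, so the number of positives S ~ Bin(11, 0.5).
Step 4: Two-sided exact p-value = sum of Bin(11,0.5) probabilities at or below the observed probability = 0.548828.
Step 5: alpha = 0.1. fail to reject H0.

n_eff = 11, pos = 4, neg = 7, p = 0.548828, fail to reject H0.


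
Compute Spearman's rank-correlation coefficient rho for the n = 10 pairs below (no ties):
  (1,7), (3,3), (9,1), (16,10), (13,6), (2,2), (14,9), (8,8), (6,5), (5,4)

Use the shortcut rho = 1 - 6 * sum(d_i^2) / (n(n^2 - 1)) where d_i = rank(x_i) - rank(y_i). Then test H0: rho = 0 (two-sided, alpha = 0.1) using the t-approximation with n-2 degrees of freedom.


Step 1: Rank x and y separately (midranks; no ties here).
rank(x): 1->1, 3->3, 9->7, 16->10, 13->8, 2->2, 14->9, 8->6, 6->5, 5->4
rank(y): 7->7, 3->3, 1->1, 10->10, 6->6, 2->2, 9->9, 8->8, 5->5, 4->4
Step 2: d_i = R_x(i) - R_y(i); compute d_i^2.
  (1-7)^2=36, (3-3)^2=0, (7-1)^2=36, (10-10)^2=0, (8-6)^2=4, (2-2)^2=0, (9-9)^2=0, (6-8)^2=4, (5-5)^2=0, (4-4)^2=0
sum(d^2) = 80.
Step 3: rho = 1 - 6*80 / (10*(10^2 - 1)) = 1 - 480/990 = 0.515152.
Step 4: Under H0, t = rho * sqrt((n-2)/(1-rho^2)) = 1.7000 ~ t(8).
Step 5: Two-sided p-value from the t-distribution with 8 df = 0.127553.
Step 6: alpha = 0.1. fail to reject H0.

rho = 0.5152, p = 0.127553, fail to reject H0 at alpha = 0.1.


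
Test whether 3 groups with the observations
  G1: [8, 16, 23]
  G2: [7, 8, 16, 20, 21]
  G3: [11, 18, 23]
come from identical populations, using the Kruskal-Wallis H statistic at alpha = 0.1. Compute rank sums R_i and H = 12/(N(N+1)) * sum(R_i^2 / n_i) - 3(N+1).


Step 1: Combine all N = 11 observations and assign midranks.
sorted (value, group, rank): (7,G2,1), (8,G1,2.5), (8,G2,2.5), (11,G3,4), (16,G1,5.5), (16,G2,5.5), (18,G3,7), (20,G2,8), (21,G2,9), (23,G1,10.5), (23,G3,10.5)
Step 2: Sum ranks within each group.
R_1 = 18.5 (n_1 = 3)
R_2 = 26 (n_2 = 5)
R_3 = 21.5 (n_3 = 3)
Step 3: H = 12/(N(N+1)) * sum(R_i^2/n_i) - 3(N+1)
     = 12/(11*12) * (18.5^2/3 + 26^2/5 + 21.5^2/3) - 3*12
     = 0.090909 * 403.367 - 36
     = 0.669697.
Step 4: Ties present; correction factor C = 1 - 18/(11^3 - 11) = 0.986364. Corrected H = 0.669697 / 0.986364 = 0.678955.
Step 5: Under H0, H ~ chi^2(2); p-value = 0.712142.
Step 6: alpha = 0.1. fail to reject H0.

H = 0.6790, df = 2, p = 0.712142, fail to reject H0.


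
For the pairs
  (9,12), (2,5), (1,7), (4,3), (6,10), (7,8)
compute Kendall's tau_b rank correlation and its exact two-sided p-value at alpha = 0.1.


Step 1: Enumerate the 15 unordered pairs (i,j) with i<j and classify each by sign(x_j-x_i) * sign(y_j-y_i).
  (1,2):dx=-7,dy=-7->C; (1,3):dx=-8,dy=-5->C; (1,4):dx=-5,dy=-9->C; (1,5):dx=-3,dy=-2->C
  (1,6):dx=-2,dy=-4->C; (2,3):dx=-1,dy=+2->D; (2,4):dx=+2,dy=-2->D; (2,5):dx=+4,dy=+5->C
  (2,6):dx=+5,dy=+3->C; (3,4):dx=+3,dy=-4->D; (3,5):dx=+5,dy=+3->C; (3,6):dx=+6,dy=+1->C
  (4,5):dx=+2,dy=+7->C; (4,6):dx=+3,dy=+5->C; (5,6):dx=+1,dy=-2->D
Step 2: C = 11, D = 4, total pairs = 15.
Step 3: tau = (C - D)/(n(n-1)/2) = (11 - 4)/15 = 0.466667.
Step 4: Exact two-sided p-value (enumerate n! = 720 permutations of y under H0): p = 0.272222.
Step 5: alpha = 0.1. fail to reject H0.

tau_b = 0.4667 (C=11, D=4), p = 0.272222, fail to reject H0.


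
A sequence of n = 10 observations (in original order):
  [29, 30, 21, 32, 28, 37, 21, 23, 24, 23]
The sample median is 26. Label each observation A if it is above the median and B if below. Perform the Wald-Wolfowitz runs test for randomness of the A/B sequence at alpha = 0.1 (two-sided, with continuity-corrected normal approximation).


Step 1: Compute median = 26; label A = above, B = below.
Labels in order: AABAAABBBB  (n_A = 5, n_B = 5)
Step 2: Count runs R = 4.
Step 3: Under H0 (random ordering), E[R] = 2*n_A*n_B/(n_A+n_B) + 1 = 2*5*5/10 + 1 = 6.0000.
        Var[R] = 2*n_A*n_B*(2*n_A*n_B - n_A - n_B) / ((n_A+n_B)^2 * (n_A+n_B-1)) = 2000/900 = 2.2222.
        SD[R] = 1.4907.
Step 4: Continuity-corrected z = (R + 0.5 - E[R]) / SD[R] = (4 + 0.5 - 6.0000) / 1.4907 = -1.0062.
Step 5: Two-sided p-value via normal approximation = 2*(1 - Phi(|z|)) = 0.314305.
Step 6: alpha = 0.1. fail to reject H0.

R = 4, z = -1.0062, p = 0.314305, fail to reject H0.


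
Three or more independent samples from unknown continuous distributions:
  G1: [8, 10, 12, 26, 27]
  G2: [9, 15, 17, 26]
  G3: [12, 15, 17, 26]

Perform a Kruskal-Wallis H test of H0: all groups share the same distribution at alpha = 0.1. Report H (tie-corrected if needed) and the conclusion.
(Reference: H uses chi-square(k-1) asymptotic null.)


Step 1: Combine all N = 13 observations and assign midranks.
sorted (value, group, rank): (8,G1,1), (9,G2,2), (10,G1,3), (12,G1,4.5), (12,G3,4.5), (15,G2,6.5), (15,G3,6.5), (17,G2,8.5), (17,G3,8.5), (26,G1,11), (26,G2,11), (26,G3,11), (27,G1,13)
Step 2: Sum ranks within each group.
R_1 = 32.5 (n_1 = 5)
R_2 = 28 (n_2 = 4)
R_3 = 30.5 (n_3 = 4)
Step 3: H = 12/(N(N+1)) * sum(R_i^2/n_i) - 3(N+1)
     = 12/(13*14) * (32.5^2/5 + 28^2/4 + 30.5^2/4) - 3*14
     = 0.065934 * 639.812 - 42
     = 0.185440.
Step 4: Ties present; correction factor C = 1 - 42/(13^3 - 13) = 0.980769. Corrected H = 0.185440 / 0.980769 = 0.189076.
Step 5: Under H0, H ~ chi^2(2); p-value = 0.909793.
Step 6: alpha = 0.1. fail to reject H0.

H = 0.1891, df = 2, p = 0.909793, fail to reject H0.


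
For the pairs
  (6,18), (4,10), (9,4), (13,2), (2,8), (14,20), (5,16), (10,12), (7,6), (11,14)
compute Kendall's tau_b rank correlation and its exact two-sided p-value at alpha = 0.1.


Step 1: Enumerate the 45 unordered pairs (i,j) with i<j and classify each by sign(x_j-x_i) * sign(y_j-y_i).
  (1,2):dx=-2,dy=-8->C; (1,3):dx=+3,dy=-14->D; (1,4):dx=+7,dy=-16->D; (1,5):dx=-4,dy=-10->C
  (1,6):dx=+8,dy=+2->C; (1,7):dx=-1,dy=-2->C; (1,8):dx=+4,dy=-6->D; (1,9):dx=+1,dy=-12->D
  (1,10):dx=+5,dy=-4->D; (2,3):dx=+5,dy=-6->D; (2,4):dx=+9,dy=-8->D; (2,5):dx=-2,dy=-2->C
  (2,6):dx=+10,dy=+10->C; (2,7):dx=+1,dy=+6->C; (2,8):dx=+6,dy=+2->C; (2,9):dx=+3,dy=-4->D
  (2,10):dx=+7,dy=+4->C; (3,4):dx=+4,dy=-2->D; (3,5):dx=-7,dy=+4->D; (3,6):dx=+5,dy=+16->C
  (3,7):dx=-4,dy=+12->D; (3,8):dx=+1,dy=+8->C; (3,9):dx=-2,dy=+2->D; (3,10):dx=+2,dy=+10->C
  (4,5):dx=-11,dy=+6->D; (4,6):dx=+1,dy=+18->C; (4,7):dx=-8,dy=+14->D; (4,8):dx=-3,dy=+10->D
  (4,9):dx=-6,dy=+4->D; (4,10):dx=-2,dy=+12->D; (5,6):dx=+12,dy=+12->C; (5,7):dx=+3,dy=+8->C
  (5,8):dx=+8,dy=+4->C; (5,9):dx=+5,dy=-2->D; (5,10):dx=+9,dy=+6->C; (6,7):dx=-9,dy=-4->C
  (6,8):dx=-4,dy=-8->C; (6,9):dx=-7,dy=-14->C; (6,10):dx=-3,dy=-6->C; (7,8):dx=+5,dy=-4->D
  (7,9):dx=+2,dy=-10->D; (7,10):dx=+6,dy=-2->D; (8,9):dx=-3,dy=-6->C; (8,10):dx=+1,dy=+2->C
  (9,10):dx=+4,dy=+8->C
Step 2: C = 24, D = 21, total pairs = 45.
Step 3: tau = (C - D)/(n(n-1)/2) = (24 - 21)/45 = 0.066667.
Step 4: Exact two-sided p-value (enumerate n! = 3628800 permutations of y under H0): p = 0.861801.
Step 5: alpha = 0.1. fail to reject H0.

tau_b = 0.0667 (C=24, D=21), p = 0.861801, fail to reject H0.


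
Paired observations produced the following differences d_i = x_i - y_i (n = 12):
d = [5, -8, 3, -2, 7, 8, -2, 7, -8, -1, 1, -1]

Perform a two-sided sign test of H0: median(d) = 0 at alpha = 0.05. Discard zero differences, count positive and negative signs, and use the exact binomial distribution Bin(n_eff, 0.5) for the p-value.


Step 1: Discard zero differences. Original n = 12; n_eff = number of nonzero differences = 12.
Nonzero differences (with sign): +5, -8, +3, -2, +7, +8, -2, +7, -8, -1, +1, -1
Step 2: Count signs: positive = 6, negative = 6.
Step 3: Under H0: P(positive) = 0.5, so the number of positives S ~ Bin(12, 0.5).
Step 4: Two-sided exact p-value = sum of Bin(12,0.5) probabilities at or below the observed probability = 1.000000.
Step 5: alpha = 0.05. fail to reject H0.

n_eff = 12, pos = 6, neg = 6, p = 1.000000, fail to reject H0.


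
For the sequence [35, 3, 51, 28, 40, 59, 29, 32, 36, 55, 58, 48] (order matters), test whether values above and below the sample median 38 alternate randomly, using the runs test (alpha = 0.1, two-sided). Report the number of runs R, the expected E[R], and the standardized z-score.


Step 1: Compute median = 38; label A = above, B = below.
Labels in order: BBABAABBBAAA  (n_A = 6, n_B = 6)
Step 2: Count runs R = 6.
Step 3: Under H0 (random ordering), E[R] = 2*n_A*n_B/(n_A+n_B) + 1 = 2*6*6/12 + 1 = 7.0000.
        Var[R] = 2*n_A*n_B*(2*n_A*n_B - n_A - n_B) / ((n_A+n_B)^2 * (n_A+n_B-1)) = 4320/1584 = 2.7273.
        SD[R] = 1.6514.
Step 4: Continuity-corrected z = (R + 0.5 - E[R]) / SD[R] = (6 + 0.5 - 7.0000) / 1.6514 = -0.3028.
Step 5: Two-sided p-value via normal approximation = 2*(1 - Phi(|z|)) = 0.762069.
Step 6: alpha = 0.1. fail to reject H0.

R = 6, z = -0.3028, p = 0.762069, fail to reject H0.


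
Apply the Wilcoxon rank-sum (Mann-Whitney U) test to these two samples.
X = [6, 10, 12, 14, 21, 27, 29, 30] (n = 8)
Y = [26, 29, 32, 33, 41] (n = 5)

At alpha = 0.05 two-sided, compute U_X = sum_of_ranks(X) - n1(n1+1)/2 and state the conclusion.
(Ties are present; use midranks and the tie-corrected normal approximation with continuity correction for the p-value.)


Step 1: Combine and sort all 13 observations; assign midranks.
sorted (value, group): (6,X), (10,X), (12,X), (14,X), (21,X), (26,Y), (27,X), (29,X), (29,Y), (30,X), (32,Y), (33,Y), (41,Y)
ranks: 6->1, 10->2, 12->3, 14->4, 21->5, 26->6, 27->7, 29->8.5, 29->8.5, 30->10, 32->11, 33->12, 41->13
Step 2: Rank sum for X: R1 = 1 + 2 + 3 + 4 + 5 + 7 + 8.5 + 10 = 40.5.
Step 3: U_X = R1 - n1(n1+1)/2 = 40.5 - 8*9/2 = 40.5 - 36 = 4.5.
       U_Y = n1*n2 - U_X = 40 - 4.5 = 35.5.
Step 4: Ties are present, so use the tie-corrected normal approximation (with continuity correction) for the p-value.
Step 5: p-value = 0.027892; compare to alpha = 0.05. reject H0.

U_X = 4.5, p = 0.027892, reject H0 at alpha = 0.05.


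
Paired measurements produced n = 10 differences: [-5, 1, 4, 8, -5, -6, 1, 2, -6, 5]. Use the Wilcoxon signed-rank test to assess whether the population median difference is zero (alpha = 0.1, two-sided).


Step 1: Drop any zero differences (none here) and take |d_i|.
|d| = [5, 1, 4, 8, 5, 6, 1, 2, 6, 5]
Step 2: Midrank |d_i| (ties get averaged ranks).
ranks: |5|->6, |1|->1.5, |4|->4, |8|->10, |5|->6, |6|->8.5, |1|->1.5, |2|->3, |6|->8.5, |5|->6
Step 3: Attach original signs; sum ranks with positive sign and with negative sign.
W+ = 1.5 + 4 + 10 + 1.5 + 3 + 6 = 26
W- = 6 + 6 + 8.5 + 8.5 = 29
(Check: W+ + W- = 55 should equal n(n+1)/2 = 55.)
Step 4: Test statistic W = min(W+, W-) = 26.
Step 5: Ties in |d|, so use the tie-corrected normal approximation.
        E[W] = n(n+1)/4 = 10*11/4 = 27.5.
        Tie groups: |d|=1 (t=2), |d|=5 (t=3), |d|=6 (t=2); sum(t^3 - t) = 36.
        Var[W] = n(n+1)(2n+1)/24 - sum(t^3-t)/48 = 2310/24 - 36/48 = 95.5.
        z = (W - E[W]) / sqrt(Var[W]) = (26 - 27.5) / 9.7724 = -0.1535.
        Two-sided p = 2*Phi(z) = 0.878009.
Step 6: alpha = 0.1. fail to reject H0.

W+ = 26, W- = 29, W = min = 26, p = 0.878009, fail to reject H0.


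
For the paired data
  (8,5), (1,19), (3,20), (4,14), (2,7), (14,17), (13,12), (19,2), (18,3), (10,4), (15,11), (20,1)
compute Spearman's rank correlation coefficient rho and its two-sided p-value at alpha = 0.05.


Step 1: Rank x and y separately (midranks; no ties here).
rank(x): 8->5, 1->1, 3->3, 4->4, 2->2, 14->8, 13->7, 19->11, 18->10, 10->6, 15->9, 20->12
rank(y): 5->5, 19->11, 20->12, 14->9, 7->6, 17->10, 12->8, 2->2, 3->3, 4->4, 11->7, 1->1
Step 2: d_i = R_x(i) - R_y(i); compute d_i^2.
  (5-5)^2=0, (1-11)^2=100, (3-12)^2=81, (4-9)^2=25, (2-6)^2=16, (8-10)^2=4, (7-8)^2=1, (11-2)^2=81, (10-3)^2=49, (6-4)^2=4, (9-7)^2=4, (12-1)^2=121
sum(d^2) = 486.
Step 3: rho = 1 - 6*486 / (12*(12^2 - 1)) = 1 - 2916/1716 = -0.699301.
Step 4: Under H0, t = rho * sqrt((n-2)/(1-rho^2)) = -3.0936 ~ t(10).
Step 5: Two-sided p-value from the t-distribution with 10 df = 0.011374.
Step 6: alpha = 0.05. reject H0.

rho = -0.6993, p = 0.011374, reject H0 at alpha = 0.05.


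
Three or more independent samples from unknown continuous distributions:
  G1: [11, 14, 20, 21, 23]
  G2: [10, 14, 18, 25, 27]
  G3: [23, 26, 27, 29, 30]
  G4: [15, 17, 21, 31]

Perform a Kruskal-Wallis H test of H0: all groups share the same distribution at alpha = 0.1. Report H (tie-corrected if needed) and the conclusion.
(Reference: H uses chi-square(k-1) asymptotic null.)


Step 1: Combine all N = 19 observations and assign midranks.
sorted (value, group, rank): (10,G2,1), (11,G1,2), (14,G1,3.5), (14,G2,3.5), (15,G4,5), (17,G4,6), (18,G2,7), (20,G1,8), (21,G1,9.5), (21,G4,9.5), (23,G1,11.5), (23,G3,11.5), (25,G2,13), (26,G3,14), (27,G2,15.5), (27,G3,15.5), (29,G3,17), (30,G3,18), (31,G4,19)
Step 2: Sum ranks within each group.
R_1 = 34.5 (n_1 = 5)
R_2 = 40 (n_2 = 5)
R_3 = 76 (n_3 = 5)
R_4 = 39.5 (n_4 = 4)
Step 3: H = 12/(N(N+1)) * sum(R_i^2/n_i) - 3(N+1)
     = 12/(19*20) * (34.5^2/5 + 40^2/5 + 76^2/5 + 39.5^2/4) - 3*20
     = 0.031579 * 2103.31 - 60
     = 6.420395.
Step 4: Ties present; correction factor C = 1 - 24/(19^3 - 19) = 0.996491. Corrected H = 6.420395 / 0.996491 = 6.443002.
Step 5: Under H0, H ~ chi^2(3); p-value = 0.091938.
Step 6: alpha = 0.1. reject H0.

H = 6.4430, df = 3, p = 0.091938, reject H0.


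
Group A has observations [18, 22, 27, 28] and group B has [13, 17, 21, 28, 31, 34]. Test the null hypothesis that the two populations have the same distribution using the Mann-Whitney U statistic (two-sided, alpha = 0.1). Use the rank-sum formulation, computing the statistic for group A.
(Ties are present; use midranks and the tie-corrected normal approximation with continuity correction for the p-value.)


Step 1: Combine and sort all 10 observations; assign midranks.
sorted (value, group): (13,Y), (17,Y), (18,X), (21,Y), (22,X), (27,X), (28,X), (28,Y), (31,Y), (34,Y)
ranks: 13->1, 17->2, 18->3, 21->4, 22->5, 27->6, 28->7.5, 28->7.5, 31->9, 34->10
Step 2: Rank sum for X: R1 = 3 + 5 + 6 + 7.5 = 21.5.
Step 3: U_X = R1 - n1(n1+1)/2 = 21.5 - 4*5/2 = 21.5 - 10 = 11.5.
       U_Y = n1*n2 - U_X = 24 - 11.5 = 12.5.
Step 4: Ties are present, so use the tie-corrected normal approximation (with continuity correction) for the p-value.
Step 5: p-value = 1.000000; compare to alpha = 0.1. fail to reject H0.

U_X = 11.5, p = 1.000000, fail to reject H0 at alpha = 0.1.


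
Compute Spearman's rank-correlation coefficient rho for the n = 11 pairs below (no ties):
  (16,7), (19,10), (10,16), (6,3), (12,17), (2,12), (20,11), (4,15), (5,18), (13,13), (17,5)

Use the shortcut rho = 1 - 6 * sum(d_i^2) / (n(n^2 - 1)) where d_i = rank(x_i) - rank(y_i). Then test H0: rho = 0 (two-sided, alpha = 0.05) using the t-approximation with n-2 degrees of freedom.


Step 1: Rank x and y separately (midranks; no ties here).
rank(x): 16->8, 19->10, 10->5, 6->4, 12->6, 2->1, 20->11, 4->2, 5->3, 13->7, 17->9
rank(y): 7->3, 10->4, 16->9, 3->1, 17->10, 12->6, 11->5, 15->8, 18->11, 13->7, 5->2
Step 2: d_i = R_x(i) - R_y(i); compute d_i^2.
  (8-3)^2=25, (10-4)^2=36, (5-9)^2=16, (4-1)^2=9, (6-10)^2=16, (1-6)^2=25, (11-5)^2=36, (2-8)^2=36, (3-11)^2=64, (7-7)^2=0, (9-2)^2=49
sum(d^2) = 312.
Step 3: rho = 1 - 6*312 / (11*(11^2 - 1)) = 1 - 1872/1320 = -0.418182.
Step 4: Under H0, t = rho * sqrt((n-2)/(1-rho^2)) = -1.3811 ~ t(9).
Step 5: Two-sided p-value from the t-distribution with 9 df = 0.200570.
Step 6: alpha = 0.05. fail to reject H0.

rho = -0.4182, p = 0.200570, fail to reject H0 at alpha = 0.05.


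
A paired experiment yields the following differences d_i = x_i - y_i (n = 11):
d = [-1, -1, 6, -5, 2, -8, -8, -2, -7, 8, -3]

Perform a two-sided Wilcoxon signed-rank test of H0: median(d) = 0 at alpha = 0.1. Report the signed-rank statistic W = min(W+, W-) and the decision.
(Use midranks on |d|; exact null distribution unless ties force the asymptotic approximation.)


Step 1: Drop any zero differences (none here) and take |d_i|.
|d| = [1, 1, 6, 5, 2, 8, 8, 2, 7, 8, 3]
Step 2: Midrank |d_i| (ties get averaged ranks).
ranks: |1|->1.5, |1|->1.5, |6|->7, |5|->6, |2|->3.5, |8|->10, |8|->10, |2|->3.5, |7|->8, |8|->10, |3|->5
Step 3: Attach original signs; sum ranks with positive sign and with negative sign.
W+ = 7 + 3.5 + 10 = 20.5
W- = 1.5 + 1.5 + 6 + 10 + 10 + 3.5 + 8 + 5 = 45.5
(Check: W+ + W- = 66 should equal n(n+1)/2 = 66.)
Step 4: Test statistic W = min(W+, W-) = 20.5.
Step 5: Ties in |d|, so use the tie-corrected normal approximation.
        E[W] = n(n+1)/4 = 11*12/4 = 33.
        Tie groups: |d|=1 (t=2), |d|=2 (t=2), |d|=8 (t=3); sum(t^3 - t) = 36.
        Var[W] = n(n+1)(2n+1)/24 - sum(t^3-t)/48 = 3036/24 - 36/48 = 125.75.
        z = (W - E[W]) / sqrt(Var[W]) = (20.5 - 33) / 11.2138 = -1.1147.
        Two-sided p = 2*Phi(z) = 0.264981.
Step 6: alpha = 0.1. fail to reject H0.

W+ = 20.5, W- = 45.5, W = min = 20.5, p = 0.264981, fail to reject H0.


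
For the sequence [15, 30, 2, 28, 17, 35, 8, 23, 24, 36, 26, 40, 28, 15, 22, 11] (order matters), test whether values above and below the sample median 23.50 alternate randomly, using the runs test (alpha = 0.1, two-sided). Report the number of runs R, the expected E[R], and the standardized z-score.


Step 1: Compute median = 23.50; label A = above, B = below.
Labels in order: BABABABBAAAAABBB  (n_A = 8, n_B = 8)
Step 2: Count runs R = 9.
Step 3: Under H0 (random ordering), E[R] = 2*n_A*n_B/(n_A+n_B) + 1 = 2*8*8/16 + 1 = 9.0000.
        Var[R] = 2*n_A*n_B*(2*n_A*n_B - n_A - n_B) / ((n_A+n_B)^2 * (n_A+n_B-1)) = 14336/3840 = 3.7333.
        SD[R] = 1.9322.
Step 4: R = E[R], so z = 0 with no continuity correction.
Step 5: Two-sided p-value via normal approximation = 2*(1 - Phi(|z|)) = 1.000000.
Step 6: alpha = 0.1. fail to reject H0.

R = 9, z = 0.0000, p = 1.000000, fail to reject H0.


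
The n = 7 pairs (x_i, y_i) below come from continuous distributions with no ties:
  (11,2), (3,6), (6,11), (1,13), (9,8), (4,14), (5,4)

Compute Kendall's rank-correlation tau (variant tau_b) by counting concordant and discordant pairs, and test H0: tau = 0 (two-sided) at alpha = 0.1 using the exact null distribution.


Step 1: Enumerate the 21 unordered pairs (i,j) with i<j and classify each by sign(x_j-x_i) * sign(y_j-y_i).
  (1,2):dx=-8,dy=+4->D; (1,3):dx=-5,dy=+9->D; (1,4):dx=-10,dy=+11->D; (1,5):dx=-2,dy=+6->D
  (1,6):dx=-7,dy=+12->D; (1,7):dx=-6,dy=+2->D; (2,3):dx=+3,dy=+5->C; (2,4):dx=-2,dy=+7->D
  (2,5):dx=+6,dy=+2->C; (2,6):dx=+1,dy=+8->C; (2,7):dx=+2,dy=-2->D; (3,4):dx=-5,dy=+2->D
  (3,5):dx=+3,dy=-3->D; (3,6):dx=-2,dy=+3->D; (3,7):dx=-1,dy=-7->C; (4,5):dx=+8,dy=-5->D
  (4,6):dx=+3,dy=+1->C; (4,7):dx=+4,dy=-9->D; (5,6):dx=-5,dy=+6->D; (5,7):dx=-4,dy=-4->C
  (6,7):dx=+1,dy=-10->D
Step 2: C = 6, D = 15, total pairs = 21.
Step 3: tau = (C - D)/(n(n-1)/2) = (6 - 15)/21 = -0.428571.
Step 4: Exact two-sided p-value (enumerate n! = 5040 permutations of y under H0): p = 0.238889.
Step 5: alpha = 0.1. fail to reject H0.

tau_b = -0.4286 (C=6, D=15), p = 0.238889, fail to reject H0.


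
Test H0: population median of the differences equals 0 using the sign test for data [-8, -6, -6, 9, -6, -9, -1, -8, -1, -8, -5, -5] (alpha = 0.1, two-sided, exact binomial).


Step 1: Discard zero differences. Original n = 12; n_eff = number of nonzero differences = 12.
Nonzero differences (with sign): -8, -6, -6, +9, -6, -9, -1, -8, -1, -8, -5, -5
Step 2: Count signs: positive = 1, negative = 11.
Step 3: Under H0: P(positive) = 0.5, so the number of positives S ~ Bin(12, 0.5).
Step 4: Two-sided exact p-value = sum of Bin(12,0.5) probabilities at or below the observed probability = 0.006348.
Step 5: alpha = 0.1. reject H0.

n_eff = 12, pos = 1, neg = 11, p = 0.006348, reject H0.


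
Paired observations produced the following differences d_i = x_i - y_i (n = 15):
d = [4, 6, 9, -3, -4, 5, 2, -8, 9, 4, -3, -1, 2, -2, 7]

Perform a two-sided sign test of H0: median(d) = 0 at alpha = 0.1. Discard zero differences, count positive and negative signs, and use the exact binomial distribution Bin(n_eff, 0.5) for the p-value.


Step 1: Discard zero differences. Original n = 15; n_eff = number of nonzero differences = 15.
Nonzero differences (with sign): +4, +6, +9, -3, -4, +5, +2, -8, +9, +4, -3, -1, +2, -2, +7
Step 2: Count signs: positive = 9, negative = 6.
Step 3: Under H0: P(positive) = 0.5, so the number of positives S ~ Bin(15, 0.5).
Step 4: Two-sided exact p-value = sum of Bin(15,0.5) probabilities at or below the observed probability = 0.607239.
Step 5: alpha = 0.1. fail to reject H0.

n_eff = 15, pos = 9, neg = 6, p = 0.607239, fail to reject H0.


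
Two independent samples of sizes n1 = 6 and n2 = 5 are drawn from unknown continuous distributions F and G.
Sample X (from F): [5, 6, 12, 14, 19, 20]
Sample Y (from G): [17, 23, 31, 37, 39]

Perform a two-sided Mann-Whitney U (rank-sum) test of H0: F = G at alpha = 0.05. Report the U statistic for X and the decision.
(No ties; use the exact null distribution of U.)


Step 1: Combine and sort all 11 observations; assign midranks.
sorted (value, group): (5,X), (6,X), (12,X), (14,X), (17,Y), (19,X), (20,X), (23,Y), (31,Y), (37,Y), (39,Y)
ranks: 5->1, 6->2, 12->3, 14->4, 17->5, 19->6, 20->7, 23->8, 31->9, 37->10, 39->11
Step 2: Rank sum for X: R1 = 1 + 2 + 3 + 4 + 6 + 7 = 23.
Step 3: U_X = R1 - n1(n1+1)/2 = 23 - 6*7/2 = 23 - 21 = 2.
       U_Y = n1*n2 - U_X = 30 - 2 = 28.
Step 4: No ties, so the exact null distribution of U (based on enumerating the C(11,6) = 462 equally likely rank assignments) gives the two-sided p-value.
Step 5: p-value = 0.017316; compare to alpha = 0.05. reject H0.

U_X = 2, p = 0.017316, reject H0 at alpha = 0.05.


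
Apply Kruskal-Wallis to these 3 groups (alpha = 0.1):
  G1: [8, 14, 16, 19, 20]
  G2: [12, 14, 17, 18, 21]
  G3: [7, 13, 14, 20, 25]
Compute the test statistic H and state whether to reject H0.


Step 1: Combine all N = 15 observations and assign midranks.
sorted (value, group, rank): (7,G3,1), (8,G1,2), (12,G2,3), (13,G3,4), (14,G1,6), (14,G2,6), (14,G3,6), (16,G1,8), (17,G2,9), (18,G2,10), (19,G1,11), (20,G1,12.5), (20,G3,12.5), (21,G2,14), (25,G3,15)
Step 2: Sum ranks within each group.
R_1 = 39.5 (n_1 = 5)
R_2 = 42 (n_2 = 5)
R_3 = 38.5 (n_3 = 5)
Step 3: H = 12/(N(N+1)) * sum(R_i^2/n_i) - 3(N+1)
     = 12/(15*16) * (39.5^2/5 + 42^2/5 + 38.5^2/5) - 3*16
     = 0.050000 * 961.3 - 48
     = 0.065000.
Step 4: Ties present; correction factor C = 1 - 30/(15^3 - 15) = 0.991071. Corrected H = 0.065000 / 0.991071 = 0.065586.
Step 5: Under H0, H ~ chi^2(2); p-value = 0.967739.
Step 6: alpha = 0.1. fail to reject H0.

H = 0.0656, df = 2, p = 0.967739, fail to reject H0.


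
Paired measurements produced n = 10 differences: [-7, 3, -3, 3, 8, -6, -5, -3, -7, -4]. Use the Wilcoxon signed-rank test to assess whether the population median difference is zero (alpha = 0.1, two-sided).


Step 1: Drop any zero differences (none here) and take |d_i|.
|d| = [7, 3, 3, 3, 8, 6, 5, 3, 7, 4]
Step 2: Midrank |d_i| (ties get averaged ranks).
ranks: |7|->8.5, |3|->2.5, |3|->2.5, |3|->2.5, |8|->10, |6|->7, |5|->6, |3|->2.5, |7|->8.5, |4|->5
Step 3: Attach original signs; sum ranks with positive sign and with negative sign.
W+ = 2.5 + 2.5 + 10 = 15
W- = 8.5 + 2.5 + 7 + 6 + 2.5 + 8.5 + 5 = 40
(Check: W+ + W- = 55 should equal n(n+1)/2 = 55.)
Step 4: Test statistic W = min(W+, W-) = 15.
Step 5: Ties in |d|, so use the tie-corrected normal approximation.
        E[W] = n(n+1)/4 = 10*11/4 = 27.5.
        Tie groups: |d|=3 (t=4), |d|=7 (t=2); sum(t^3 - t) = 66.
        Var[W] = n(n+1)(2n+1)/24 - sum(t^3-t)/48 = 2310/24 - 66/48 = 94.875.
        z = (W - E[W]) / sqrt(Var[W]) = (15 - 27.5) / 9.7404 = -1.2833.
        Two-sided p = 2*Phi(z) = 0.199381.
Step 6: alpha = 0.1. fail to reject H0.

W+ = 15, W- = 40, W = min = 15, p = 0.199381, fail to reject H0.


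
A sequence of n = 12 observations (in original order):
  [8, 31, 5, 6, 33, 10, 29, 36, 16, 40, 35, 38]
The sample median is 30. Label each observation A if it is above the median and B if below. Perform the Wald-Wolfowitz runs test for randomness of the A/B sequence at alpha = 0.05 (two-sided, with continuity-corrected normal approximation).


Step 1: Compute median = 30; label A = above, B = below.
Labels in order: BABBABBABAAA  (n_A = 6, n_B = 6)
Step 2: Count runs R = 8.
Step 3: Under H0 (random ordering), E[R] = 2*n_A*n_B/(n_A+n_B) + 1 = 2*6*6/12 + 1 = 7.0000.
        Var[R] = 2*n_A*n_B*(2*n_A*n_B - n_A - n_B) / ((n_A+n_B)^2 * (n_A+n_B-1)) = 4320/1584 = 2.7273.
        SD[R] = 1.6514.
Step 4: Continuity-corrected z = (R - 0.5 - E[R]) / SD[R] = (8 - 0.5 - 7.0000) / 1.6514 = 0.3028.
Step 5: Two-sided p-value via normal approximation = 2*(1 - Phi(|z|)) = 0.762069.
Step 6: alpha = 0.05. fail to reject H0.

R = 8, z = 0.3028, p = 0.762069, fail to reject H0.


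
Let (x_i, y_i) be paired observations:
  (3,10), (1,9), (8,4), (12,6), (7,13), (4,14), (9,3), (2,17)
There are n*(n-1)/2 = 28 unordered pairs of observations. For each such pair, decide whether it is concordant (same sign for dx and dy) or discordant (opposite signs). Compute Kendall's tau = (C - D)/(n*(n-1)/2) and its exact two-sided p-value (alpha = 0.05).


Step 1: Enumerate the 28 unordered pairs (i,j) with i<j and classify each by sign(x_j-x_i) * sign(y_j-y_i).
  (1,2):dx=-2,dy=-1->C; (1,3):dx=+5,dy=-6->D; (1,4):dx=+9,dy=-4->D; (1,5):dx=+4,dy=+3->C
  (1,6):dx=+1,dy=+4->C; (1,7):dx=+6,dy=-7->D; (1,8):dx=-1,dy=+7->D; (2,3):dx=+7,dy=-5->D
  (2,4):dx=+11,dy=-3->D; (2,5):dx=+6,dy=+4->C; (2,6):dx=+3,dy=+5->C; (2,7):dx=+8,dy=-6->D
  (2,8):dx=+1,dy=+8->C; (3,4):dx=+4,dy=+2->C; (3,5):dx=-1,dy=+9->D; (3,6):dx=-4,dy=+10->D
  (3,7):dx=+1,dy=-1->D; (3,8):dx=-6,dy=+13->D; (4,5):dx=-5,dy=+7->D; (4,6):dx=-8,dy=+8->D
  (4,7):dx=-3,dy=-3->C; (4,8):dx=-10,dy=+11->D; (5,6):dx=-3,dy=+1->D; (5,7):dx=+2,dy=-10->D
  (5,8):dx=-5,dy=+4->D; (6,7):dx=+5,dy=-11->D; (6,8):dx=-2,dy=+3->D; (7,8):dx=-7,dy=+14->D
Step 2: C = 8, D = 20, total pairs = 28.
Step 3: tau = (C - D)/(n(n-1)/2) = (8 - 20)/28 = -0.428571.
Step 4: Exact two-sided p-value (enumerate n! = 40320 permutations of y under H0): p = 0.178869.
Step 5: alpha = 0.05. fail to reject H0.

tau_b = -0.4286 (C=8, D=20), p = 0.178869, fail to reject H0.


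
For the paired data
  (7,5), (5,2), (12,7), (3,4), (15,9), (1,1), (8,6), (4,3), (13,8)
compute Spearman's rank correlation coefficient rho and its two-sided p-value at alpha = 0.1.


Step 1: Rank x and y separately (midranks; no ties here).
rank(x): 7->5, 5->4, 12->7, 3->2, 15->9, 1->1, 8->6, 4->3, 13->8
rank(y): 5->5, 2->2, 7->7, 4->4, 9->9, 1->1, 6->6, 3->3, 8->8
Step 2: d_i = R_x(i) - R_y(i); compute d_i^2.
  (5-5)^2=0, (4-2)^2=4, (7-7)^2=0, (2-4)^2=4, (9-9)^2=0, (1-1)^2=0, (6-6)^2=0, (3-3)^2=0, (8-8)^2=0
sum(d^2) = 8.
Step 3: rho = 1 - 6*8 / (9*(9^2 - 1)) = 1 - 48/720 = 0.933333.
Step 4: Under H0, t = rho * sqrt((n-2)/(1-rho^2)) = 6.8783 ~ t(7).
Step 5: Two-sided p-value from the t-distribution with 7 df = 0.000236.
Step 6: alpha = 0.1. reject H0.

rho = 0.9333, p = 0.000236, reject H0 at alpha = 0.1.


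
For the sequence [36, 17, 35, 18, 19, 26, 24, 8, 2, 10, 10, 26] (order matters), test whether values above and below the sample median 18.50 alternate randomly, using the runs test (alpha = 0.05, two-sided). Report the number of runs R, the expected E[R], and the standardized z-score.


Step 1: Compute median = 18.50; label A = above, B = below.
Labels in order: ABABAAABBBBA  (n_A = 6, n_B = 6)
Step 2: Count runs R = 7.
Step 3: Under H0 (random ordering), E[R] = 2*n_A*n_B/(n_A+n_B) + 1 = 2*6*6/12 + 1 = 7.0000.
        Var[R] = 2*n_A*n_B*(2*n_A*n_B - n_A - n_B) / ((n_A+n_B)^2 * (n_A+n_B-1)) = 4320/1584 = 2.7273.
        SD[R] = 1.6514.
Step 4: R = E[R], so z = 0 with no continuity correction.
Step 5: Two-sided p-value via normal approximation = 2*(1 - Phi(|z|)) = 1.000000.
Step 6: alpha = 0.05. fail to reject H0.

R = 7, z = 0.0000, p = 1.000000, fail to reject H0.


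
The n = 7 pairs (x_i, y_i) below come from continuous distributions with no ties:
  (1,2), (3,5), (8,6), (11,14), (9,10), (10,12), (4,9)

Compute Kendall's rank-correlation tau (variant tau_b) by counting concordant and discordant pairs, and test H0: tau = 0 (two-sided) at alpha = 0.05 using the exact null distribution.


Step 1: Enumerate the 21 unordered pairs (i,j) with i<j and classify each by sign(x_j-x_i) * sign(y_j-y_i).
  (1,2):dx=+2,dy=+3->C; (1,3):dx=+7,dy=+4->C; (1,4):dx=+10,dy=+12->C; (1,5):dx=+8,dy=+8->C
  (1,6):dx=+9,dy=+10->C; (1,7):dx=+3,dy=+7->C; (2,3):dx=+5,dy=+1->C; (2,4):dx=+8,dy=+9->C
  (2,5):dx=+6,dy=+5->C; (2,6):dx=+7,dy=+7->C; (2,7):dx=+1,dy=+4->C; (3,4):dx=+3,dy=+8->C
  (3,5):dx=+1,dy=+4->C; (3,6):dx=+2,dy=+6->C; (3,7):dx=-4,dy=+3->D; (4,5):dx=-2,dy=-4->C
  (4,6):dx=-1,dy=-2->C; (4,7):dx=-7,dy=-5->C; (5,6):dx=+1,dy=+2->C; (5,7):dx=-5,dy=-1->C
  (6,7):dx=-6,dy=-3->C
Step 2: C = 20, D = 1, total pairs = 21.
Step 3: tau = (C - D)/(n(n-1)/2) = (20 - 1)/21 = 0.904762.
Step 4: Exact two-sided p-value (enumerate n! = 5040 permutations of y under H0): p = 0.002778.
Step 5: alpha = 0.05. reject H0.

tau_b = 0.9048 (C=20, D=1), p = 0.002778, reject H0.


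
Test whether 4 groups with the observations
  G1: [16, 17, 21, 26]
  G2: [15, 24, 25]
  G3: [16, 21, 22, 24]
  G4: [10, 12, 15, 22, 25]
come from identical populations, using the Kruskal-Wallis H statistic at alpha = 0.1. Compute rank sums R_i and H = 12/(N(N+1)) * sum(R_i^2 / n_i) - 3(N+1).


Step 1: Combine all N = 16 observations and assign midranks.
sorted (value, group, rank): (10,G4,1), (12,G4,2), (15,G2,3.5), (15,G4,3.5), (16,G1,5.5), (16,G3,5.5), (17,G1,7), (21,G1,8.5), (21,G3,8.5), (22,G3,10.5), (22,G4,10.5), (24,G2,12.5), (24,G3,12.5), (25,G2,14.5), (25,G4,14.5), (26,G1,16)
Step 2: Sum ranks within each group.
R_1 = 37 (n_1 = 4)
R_2 = 30.5 (n_2 = 3)
R_3 = 37 (n_3 = 4)
R_4 = 31.5 (n_4 = 5)
Step 3: H = 12/(N(N+1)) * sum(R_i^2/n_i) - 3(N+1)
     = 12/(16*17) * (37^2/4 + 30.5^2/3 + 37^2/4 + 31.5^2/5) - 3*17
     = 0.044118 * 1193.03 - 51
     = 1.633824.
Step 4: Ties present; correction factor C = 1 - 36/(16^3 - 16) = 0.991176. Corrected H = 1.633824 / 0.991176 = 1.648368.
Step 5: Under H0, H ~ chi^2(3); p-value = 0.648473.
Step 6: alpha = 0.1. fail to reject H0.

H = 1.6484, df = 3, p = 0.648473, fail to reject H0.


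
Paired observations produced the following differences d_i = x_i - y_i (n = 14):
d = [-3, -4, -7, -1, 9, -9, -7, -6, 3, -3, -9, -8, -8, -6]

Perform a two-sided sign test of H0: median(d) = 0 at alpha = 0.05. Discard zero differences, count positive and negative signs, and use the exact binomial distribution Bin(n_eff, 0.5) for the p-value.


Step 1: Discard zero differences. Original n = 14; n_eff = number of nonzero differences = 14.
Nonzero differences (with sign): -3, -4, -7, -1, +9, -9, -7, -6, +3, -3, -9, -8, -8, -6
Step 2: Count signs: positive = 2, negative = 12.
Step 3: Under H0: P(positive) = 0.5, so the number of positives S ~ Bin(14, 0.5).
Step 4: Two-sided exact p-value = sum of Bin(14,0.5) probabilities at or below the observed probability = 0.012939.
Step 5: alpha = 0.05. reject H0.

n_eff = 14, pos = 2, neg = 12, p = 0.012939, reject H0.
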